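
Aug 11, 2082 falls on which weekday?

January 1, 2082 is a Thursday.
August 11 is day 223 of the year, i.e. 222 days after Jan 1.
222 mod 7 = 5, so advance 5 weekdays from Thursday: Tuesday.

Tuesday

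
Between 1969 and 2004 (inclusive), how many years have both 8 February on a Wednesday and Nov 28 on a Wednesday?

Check each year's weekday for 8 February and Nov 28:
  1969: Sat/Fri  1970: Sun/Sat  1971: Mon/Sun  1972: Tue/Tue  1973: Thu/Wed  1974: Fri/Thu  1975: Sat/Fri  1976: Sun/Sun  1977: Tue/Mon  1978: Wed/Tue  1979: Thu/Wed  1980: Fri/Fri  1981: Sun/Sat  1982: Mon/Sun  …(8 more)…  1991: Fri/Thu  1992: Sat/Sat  1993: Mon/Sun  1994: Tue/Mon  1995: Wed/Tue  1996: Thu/Thu  1997: Sat/Fri  1998: Sun/Sat  1999: Mon/Sun  2000: Tue/Tue  2001: Thu/Wed  2002: Fri/Thu  2003: Sat/Fri  2004: Sun/Sun
Both conditions hold in: 1984 — 1.

1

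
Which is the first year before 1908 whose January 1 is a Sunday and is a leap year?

Jan 1 advances by 2 weekdays after a leap year and by 1 after a common year.
1908: Jan 1 is Wednesday (leap).
1907: Tuesday
1906: Monday
1905: Sunday
1904: Friday (leap)
1903: Thursday
1902: Wednesday
1901: Tuesday
1900: Monday
1899: Sunday
1898: Saturday
1897: Friday
1896: Wednesday (leap)
1895: Tuesday
1894: Monday
1893: Sunday
1892: Friday (leap)
1891: Thursday
1890: Wednesday
1889: Tuesday
1888: Sunday (leap)
1888 begins on a Sunday and is a leap year.

1888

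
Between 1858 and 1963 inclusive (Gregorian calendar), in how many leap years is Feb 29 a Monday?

Leap years in 1858–1963: 25 of them.
Feb 29 weekday advances by 5 (mod 7) from one leap year to the next four years later (or differs when a century non-leap intervenes).
Leap-day weekdays: 1860:Wed 1864:Mon✓ 1868:Sat 1872:Thu 1876:Tue 1880:Sun 1884:Fri 1888:Wed 1892:Mon✓ 1896:Sat 1904:Mon✓ 1908:Sat 1912:Thu 1916:Tue 1920:Sun 1924:Fri 1928:Wed 1932:Mon✓ 1936:Sat 1940:Thu 1944:Tue 1948:Sun 1952:Fri 1956:Wed 1960:Mon✓
Monday: 1864, 1892, 1904, 1932, 1960 → 5.

5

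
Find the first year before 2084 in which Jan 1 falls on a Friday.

2083

Jan 1 advances by 2 weekdays after a leap year and by 1 after a common year.
2084: Jan 1 is Saturday (leap).
2083: Friday
2083 begins on a Friday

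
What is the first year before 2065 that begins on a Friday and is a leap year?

2044

Jan 1 advances by 2 weekdays after a leap year and by 1 after a common year.
2065: Jan 1 is Thursday.
2064: Tuesday (leap)
2063: Monday
2062: Sunday
2061: Saturday
2060: Thursday (leap)
2059: Wednesday
2058: Tuesday
2057: Monday
2056: Saturday (leap)
2055: Friday
2054: Thursday
2053: Wednesday
2052: Monday (leap)
2051: Sunday
2050: Saturday
2049: Friday
2048: Wednesday (leap)
2047: Tuesday
2046: Monday
2045: Sunday
2044: Friday (leap)
2044 begins on a Friday and is a leap year.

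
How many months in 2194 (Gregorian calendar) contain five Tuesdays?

A month of length L has five Tuesdays iff its first Tuesday is on day ≤ L−28 (so day 1–3 in a 31-day month, 1–2 in a 30-day month, day 1 in a leap February).
Checking each month of 2194: Jan starts Wed (31d); Feb starts Sat (28d); Mar starts Sat (31d); Apr starts Tue (30d) ✓; May starts Thu (31d); Jun starts Sun (30d); Jul starts Tue (31d) ✓; Aug starts Fri (31d); Sep starts Mon (30d) ✓; Oct starts Wed (31d); Nov starts Sat (30d); Dec starts Mon (31d) ✓.
Five-Tuesday months: April, July, September, December → 4.

4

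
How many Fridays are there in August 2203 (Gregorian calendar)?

4

August 2203 has 31 days and begins on Monday.
The first Friday is August 5.
Fridays fall on 5, 12, 19, 26 — that's 4.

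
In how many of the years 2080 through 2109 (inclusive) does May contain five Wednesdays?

May has 31 days; it has five Wednesdays when Wednesday falls among the first (month-length − 28) days — i.e. when May 1 is one of Wednesday/Tuesday/Monday.
May 1 by year: 2080:Wed✓ 2081:Thu 2082:Fri 2083:Sat 2084:Mon✓ 2085:Tue✓ 2086:Wed✓ 2087:Thu 2088:Sat 2089:Sun 2090:Mon✓ 2091:Tue✓ 2092:Thu 2093:Fri 2094:Sat 2095:Sun 2096:Tue✓ 2097:Wed✓ 2098:Thu 2099:Fri 2100:Sat 2101:Sun 2102:Mon✓ 2103:Tue✓ 2104:Thu 2105:Fri 2106:Sat 2107:Sun 2108:Tue✓ 2109:Wed✓
Years with five Wednesdays: 2080, 2084, 2085, 2086, 2090, 2091, 2096, 2097, 2102, 2103, 2108, 2109 → 12.

12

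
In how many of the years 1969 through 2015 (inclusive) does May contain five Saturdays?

May has 31 days; it has five Saturdays when Saturday falls among the first (month-length − 28) days — i.e. when May 1 is one of Saturday/Friday/Thursday.
May 1 by year: 1969:Thu✓ 1970:Fri✓ 1971:Sat✓ 1972:Mon 1973:Tue 1974:Wed 1975:Thu✓ 1976:Sat✓ 1977:Sun 1978:Mon 1979:Tue 1980:Thu✓ 1981:Fri✓ 1982:Sat✓ 1983:Sun …(17 more)… 2001:Tue 2002:Wed 2003:Thu✓ 2004:Sat✓ 2005:Sun 2006:Mon 2007:Tue 2008:Thu✓ 2009:Fri✓ 2010:Sat✓ 2011:Sun 2012:Tue 2013:Wed 2014:Thu✓ 2015:Fri✓
Years with five Saturdays: 1969, 1970, 1971, 1975, 1976, 1980, 1981, 1982, 1986, 1987, 1992, 1993, 1997, 1998, 1999, 2003, 2004, 2008, 2009, 2010, 2014, 2015 → 22.

22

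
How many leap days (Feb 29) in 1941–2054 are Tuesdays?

4

Leap years in 1941–2054: 28 of them.
Feb 29 weekday advances by 5 (mod 7) from one leap year to the next four years later (or differs when a century non-leap intervenes).
Leap-day weekdays: 1944:Tue✓ 1948:Sun 1952:Fri 1956:Wed 1960:Mon 1964:Sat 1968:Thu 1972:Tue✓ 1976:Sun 1980:Fri 1984:Wed 1988:Mon 1992:Sat 1996:Thu 2000:Tue✓ 2004:Sun 2008:Fri 2012:Wed 2016:Mon 2020:Sat 2024:Thu 2028:Tue✓ 2032:Sun 2036:Fri 2040:Wed 2044:Mon 2048:Sat 2052:Thu
Tuesday: 1944, 1972, 2000, 2028 → 4.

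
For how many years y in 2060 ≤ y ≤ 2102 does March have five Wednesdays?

20

March has 31 days; it has five Wednesdays when Wednesday falls among the first (month-length − 28) days — i.e. when March 1 is one of Wednesday/Tuesday/Monday.
March 1 by year: 2060:Mon✓ 2061:Tue✓ 2062:Wed✓ 2063:Thu 2064:Sat 2065:Sun 2066:Mon✓ 2067:Tue✓ 2068:Thu 2069:Fri 2070:Sat 2071:Sun 2072:Tue✓ 2073:Wed✓ 2074:Thu …(13 more)… 2088:Mon✓ 2089:Tue✓ 2090:Wed✓ 2091:Thu 2092:Sat 2093:Sun 2094:Mon✓ 2095:Tue✓ 2096:Thu 2097:Fri 2098:Sat 2099:Sun 2100:Mon✓ 2101:Tue✓ 2102:Wed✓
Years with five Wednesdays: 2060, 2061, 2062, 2066, 2067, 2072, 2073, 2077, 2078, 2079, 2083, 2084, 2088, 2089, 2090, 2094, 2095, 2100, 2101, 2102 → 20.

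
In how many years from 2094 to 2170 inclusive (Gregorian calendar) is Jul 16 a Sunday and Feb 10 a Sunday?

Check each year's weekday for Jul 16 and Feb 10:
  2094: Fri/Wed  2095: Sat/Thu  2096: Mon/Fri  2097: Tue/Sun  2098: Wed/Mon  2099: Thu/Tue  2100: Fri/Wed  2101: Sat/Thu  2102: Sun/Fri  2103: Mon/Sat  2104: Wed/Sun  2105: Thu/Tue  2106: Fri/Wed  2107: Sat/Thu  …(49 more)…  2157: Sat/Thu  2158: Sun/Fri  2159: Mon/Sat  2160: Wed/Sun  2161: Thu/Tue  2162: Fri/Wed  2163: Sat/Thu  2164: Mon/Fri  2165: Tue/Sun  2166: Wed/Mon  2167: Thu/Tue  2168: Sat/Wed  2169: Sun/Fri  2170: Mon/Sat
Both conditions hold in: no year — 0.

0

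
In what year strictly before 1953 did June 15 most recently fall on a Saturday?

From one year to the next, a fixed date's weekday advances by 1, or by 2 when a Feb 29 lies between the two dates.
1953: June 15 is Monday.
1952: Sunday (−1)
1951: Friday (−2)
1950: Thursday (−1)
1949: Wednesday (−1)
1948: Tuesday (−1)
1947: Sunday (−2)
1946: Saturday (−1)
June 15 falls on a Saturday in 1946.

1946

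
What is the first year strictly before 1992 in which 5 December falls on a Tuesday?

1989

From one year to the next, a fixed date's weekday advances by 1, or by 2 when a Feb 29 lies between the two dates.
1992: December 5 is Saturday.
1991: Thursday (−2)
1990: Wednesday (−1)
1989: Tuesday (−1)
5 December falls on a Tuesday in 1989.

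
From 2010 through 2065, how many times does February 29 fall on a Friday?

2

Leap years in 2010–2065: 14 of them.
Feb 29 weekday advances by 5 (mod 7) from one leap year to the next four years later (or differs when a century non-leap intervenes).
Leap-day weekdays: 2012:Wed 2016:Mon 2020:Sat 2024:Thu 2028:Tue 2032:Sun 2036:Fri✓ 2040:Wed 2044:Mon 2048:Sat 2052:Thu 2056:Tue 2060:Sun 2064:Fri✓
Friday: 2036, 2064 → 2.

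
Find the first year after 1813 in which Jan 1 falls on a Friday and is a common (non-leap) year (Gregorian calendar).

1819

Jan 1 advances by 2 weekdays after a leap year and by 1 after a common year.
1813: Jan 1 is Friday.
1814: Saturday
1815: Sunday
1816: Monday (leap)
1817: Wednesday
1818: Thursday
1819: Friday
1819 begins on a Friday and is a common year.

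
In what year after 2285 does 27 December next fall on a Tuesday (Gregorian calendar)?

2287

From one year to the next, a fixed date's weekday advances by 1, or by 2 when a Feb 29 lies between the two dates.
2285: December 27 is Sunday.
2286: Monday (+1)
2287: Tuesday (+1)
27 December falls on a Tuesday in 2287.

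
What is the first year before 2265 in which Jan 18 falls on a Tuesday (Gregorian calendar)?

From one year to the next, a fixed date's weekday advances by 1, or by 2 when a Feb 29 lies between the two dates.
2265: January 18 is Wednesday.
2264: Monday (−2)
2263: Sunday (−1)
2262: Saturday (−1)
2261: Friday (−1)
2260: Wednesday (−2)
2259: Tuesday (−1)
Jan 18 falls on a Tuesday in 2259.

2259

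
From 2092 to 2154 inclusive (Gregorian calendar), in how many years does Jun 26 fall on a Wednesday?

Track Jun 26's weekday year by year (advancing +1, or +2 across a Feb 29):
  2092: Thu  2093: Fri (+1)  2094: Sat (+1)  2095: Sun (+1)  2096: Tue (+2)
  2097: Wed (+1) ✓  2098: Thu (+1)  2099: Fri (+1)  2100: Sat (+1)  2101: Sun (+1)
  2102: Mon (+1)  2103: Tue (+1)  2104: Thu (+2)  2105: Fri (+1)  … (35 more years) …
  2141: Mon (+1)  2142: Tue (+1)  2143: Wed (+1) ✓  2144: Fri (+2)  2145: Sat (+1)
  2146: Sun (+1)  2147: Mon (+1)  2148: Wed (+2) ✓  2149: Thu (+1)  2150: Fri (+1)
  2151: Sat (+1)  2152: Mon (+2)  2153: Tue (+1)  2154: Wed (+1) ✓
Wednesday years: 2097, 2109, 2115, 2120, 2126, 2137, 2143, 2148, 2154 — 9 in total.

9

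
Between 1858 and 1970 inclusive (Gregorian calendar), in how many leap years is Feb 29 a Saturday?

5

Leap years in 1858–1970: 27 of them.
Feb 29 weekday advances by 5 (mod 7) from one leap year to the next four years later (or differs when a century non-leap intervenes).
Leap-day weekdays: 1860:Wed 1864:Mon 1868:Sat✓ 1872:Thu 1876:Tue 1880:Sun 1884:Fri 1888:Wed 1892:Mon 1896:Sat✓ 1904:Mon 1908:Sat✓ 1912:Thu 1916:Tue 1920:Sun 1924:Fri 1928:Wed 1932:Mon 1936:Sat✓ 1940:Thu 1944:Tue 1948:Sun 1952:Fri 1956:Wed 1960:Mon 1964:Sat✓ 1968:Thu
Saturday: 1868, 1896, 1908, 1936, 1964 → 5.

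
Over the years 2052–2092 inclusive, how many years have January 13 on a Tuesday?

6

Track January 13's weekday year by year (advancing +1, or +2 across a Feb 29):
  2052: Sat  2053: Mon (+2)  2054: Tue (+1) ✓  2055: Wed (+1)  2056: Thu (+1)
  2057: Sat (+2)  2058: Sun (+1)  2059: Mon (+1)  2060: Tue (+1) ✓  2061: Thu (+2)
  2062: Fri (+1)  2063: Sat (+1)  2064: Sun (+1)  2065: Tue (+2) ✓  … (13 more years) …
  2079: Fri (+1)  2080: Sat (+1)  2081: Mon (+2)  2082: Tue (+1) ✓  2083: Wed (+1)
  2084: Thu (+1)  2085: Sat (+2)  2086: Sun (+1)  2087: Mon (+1)  2088: Tue (+1) ✓
  2089: Thu (+2)  2090: Fri (+1)  2091: Sat (+1)  2092: Sun (+1)
Tuesday years: 2054, 2060, 2065, 2071, 2082, 2088 — 6 in total.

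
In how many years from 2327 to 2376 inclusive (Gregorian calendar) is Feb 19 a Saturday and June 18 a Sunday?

2

Check each year's weekday for Feb 19 and June 18:
  2327: Sat/Sat  2328: Sun/Mon  2329: Tue/Tue  2330: Wed/Wed  2331: Thu/Thu  2332: Fri/Sat  2333: Sun/Sun  2334: Mon/Mon  2335: Tue/Tue  2336: Wed/Thu  2337: Fri/Fri  2338: Sat/Sat  2339: Sun/Sun  2340: Mon/Tue  …(22 more)…  2363: Tue/Tue  2364: Wed/Thu  2365: Fri/Fri  2366: Sat/Sat  2367: Sun/Sun  2368: Mon/Tue  2369: Wed/Wed  2370: Thu/Thu  2371: Fri/Fri  2372: Sat/Sun ✓  2373: Mon/Mon  2374: Tue/Tue  2375: Wed/Wed  2376: Thu/Fri
Both conditions hold in: 2344, 2372 — 2.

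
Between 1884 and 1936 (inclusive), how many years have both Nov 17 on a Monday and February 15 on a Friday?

Check each year's weekday for Nov 17 and February 15:
  1884: Mon/Fri ✓  1885: Tue/Sun  1886: Wed/Mon  1887: Thu/Tue  1888: Sat/Wed  1889: Sun/Fri  1890: Mon/Sat  1891: Tue/Sun  1892: Thu/Mon  1893: Fri/Wed  1894: Sat/Thu  1895: Sun/Fri  1896: Tue/Sat  1897: Wed/Mon  …(25 more)…  1923: Sat/Thu  1924: Mon/Fri ✓  1925: Tue/Sun  1926: Wed/Mon  1927: Thu/Tue  1928: Sat/Wed  1929: Sun/Fri  1930: Mon/Sat  1931: Tue/Sun  1932: Thu/Mon  1933: Fri/Wed  1934: Sat/Thu  1935: Sun/Fri  1936: Tue/Sat
Both conditions hold in: 1884, 1924 — 2.

2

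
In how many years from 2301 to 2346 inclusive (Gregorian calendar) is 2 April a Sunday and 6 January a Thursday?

2

Check each year's weekday for 2 April and 6 January:
  2301: Tue/Sun  2302: Wed/Mon  2303: Thu/Tue  2304: Sat/Wed  2305: Sun/Fri  2306: Mon/Sat  2307: Tue/Sun  2308: Thu/Mon  2309: Fri/Wed  2310: Sat/Thu  2311: Sun/Fri  2312: Tue/Sat  2313: Wed/Mon  2314: Thu/Tue  …(18 more)…  2333: Sun/Fri  2334: Mon/Sat  2335: Tue/Sun  2336: Thu/Mon  2337: Fri/Wed  2338: Sat/Thu  2339: Sun/Fri  2340: Tue/Sat  2341: Wed/Mon  2342: Thu/Tue  2343: Fri/Wed  2344: Sun/Thu ✓  2345: Mon/Sat  2346: Tue/Sun
Both conditions hold in: 2316, 2344 — 2.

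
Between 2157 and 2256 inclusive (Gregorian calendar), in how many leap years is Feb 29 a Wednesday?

4

Leap years in 2157–2256: 24 of them.
Feb 29 weekday advances by 5 (mod 7) from one leap year to the next four years later (or differs when a century non-leap intervenes).
Leap-day weekdays: 2160:Fri 2164:Wed✓ 2168:Mon 2172:Sat 2176:Thu 2180:Tue 2184:Sun 2188:Fri 2192:Wed✓ 2196:Mon 2204:Wed✓ 2208:Mon 2212:Sat 2216:Thu 2220:Tue 2224:Sun 2228:Fri 2232:Wed✓ 2236:Mon 2240:Sat 2244:Thu 2248:Tue 2252:Sun 2256:Fri
Wednesday: 2164, 2192, 2204, 2232 → 4.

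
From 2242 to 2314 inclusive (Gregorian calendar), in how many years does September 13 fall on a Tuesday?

Track September 13's weekday year by year (advancing +1, or +2 across a Feb 29):
  2242: Tue ✓  2243: Wed (+1)  2244: Fri (+2)  2245: Sat (+1)  2246: Sun (+1)
  2247: Mon (+1)  2248: Wed (+2)  2249: Thu (+1)  2250: Fri (+1)  2251: Sat (+1)
  2252: Mon (+2)  2253: Tue (+1) ✓  2254: Wed (+1)  2255: Thu (+1)  … (45 more years) …
  2301: Fri (+1)  2302: Sat (+1)  2303: Sun (+1)  2304: Tue (+2) ✓  2305: Wed (+1)
  2306: Thu (+1)  2307: Fri (+1)  2308: Sun (+2)  2309: Mon (+1)  2310: Tue (+1) ✓
  2311: Wed (+1)  2312: Fri (+2)  2313: Sat (+1)  2314: Sun (+1)
Tuesday years: 2242, 2253, 2259, 2264, 2270, 2281, 2287, 2292, 2298, 2304, 2310 — 11 in total.

11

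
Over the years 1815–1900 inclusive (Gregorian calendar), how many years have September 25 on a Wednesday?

Track September 25's weekday year by year (advancing +1, or +2 across a Feb 29):
  1815: Mon  1816: Wed (+2) ✓  1817: Thu (+1)  1818: Fri (+1)  1819: Sat (+1)
  1820: Mon (+2)  1821: Tue (+1)  1822: Wed (+1) ✓  1823: Thu (+1)  1824: Sat (+2)
  1825: Sun (+1)  1826: Mon (+1)  1827: Tue (+1)  1828: Thu (+2)  … (58 more years) …
  1887: Sun (+1)  1888: Tue (+2)  1889: Wed (+1) ✓  1890: Thu (+1)  1891: Fri (+1)
  1892: Sun (+2)  1893: Mon (+1)  1894: Tue (+1)  1895: Wed (+1) ✓  1896: Fri (+2)
  1897: Sat (+1)  1898: Sun (+1)  1899: Mon (+1)  1900: Tue (+1)
Wednesday years: 1816, 1822, 1833, 1839, 1844, 1850, 1861, 1867, 1872, 1878, 1889, 1895 — 12 in total.

12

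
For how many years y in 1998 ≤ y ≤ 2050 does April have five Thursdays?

16

April has 30 days; it has five Thursdays when Thursday falls among the first (month-length − 28) days — i.e. when April 1 is one of Thursday/Wednesday.
April 1 by year: 1998:Wed✓ 1999:Thu✓ 2000:Sat 2001:Sun 2002:Mon 2003:Tue 2004:Thu✓ 2005:Fri 2006:Sat 2007:Sun 2008:Tue 2009:Wed✓ 2010:Thu✓ 2011:Fri 2012:Sun …(23 more)… 2036:Tue 2037:Wed✓ 2038:Thu✓ 2039:Fri 2040:Sun 2041:Mon 2042:Tue 2043:Wed✓ 2044:Fri 2045:Sat 2046:Sun 2047:Mon 2048:Wed✓ 2049:Thu✓ 2050:Fri
Years with five Thursdays: 1998, 1999, 2004, 2009, 2010, 2015, 2020, 2021, 2026, 2027, 2032, 2037, 2038, 2043, 2048, 2049 → 16.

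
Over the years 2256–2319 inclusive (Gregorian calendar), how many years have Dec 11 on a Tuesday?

9

Track Dec 11's weekday year by year (advancing +1, or +2 across a Feb 29):
  2256: Thu  2257: Fri (+1)  2258: Sat (+1)  2259: Sun (+1)  2260: Tue (+2) ✓
  2261: Wed (+1)  2262: Thu (+1)  2263: Fri (+1)  2264: Sun (+2)  2265: Mon (+1)
  2266: Tue (+1) ✓  2267: Wed (+1)  2268: Fri (+2)  2269: Sat (+1)  … (36 more years) …
  2306: Tue (+1) ✓  2307: Wed (+1)  2308: Fri (+2)  2309: Sat (+1)  2310: Sun (+1)
  2311: Mon (+1)  2312: Wed (+2)  2313: Thu (+1)  2314: Fri (+1)  2315: Sat (+1)
  2316: Mon (+2)  2317: Tue (+1) ✓  2318: Wed (+1)  2319: Thu (+1)
Tuesday years: 2260, 2266, 2277, 2283, 2288, 2294, 2300, 2306, 2317 — 9 in total.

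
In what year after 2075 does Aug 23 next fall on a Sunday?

From one year to the next, a fixed date's weekday advances by 1, or by 2 when a Feb 29 lies between the two dates.
2075: August 23 is Friday.
2076: Sunday (+2)
Aug 23 falls on a Sunday in 2076.

2076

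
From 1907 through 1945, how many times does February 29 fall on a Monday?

1

Leap years in 1907–1945: 10 of them.
Feb 29 weekday advances by 5 (mod 7) from one leap year to the next four years later (or differs when a century non-leap intervenes).
Leap-day weekdays: 1908:Sat 1912:Thu 1916:Tue 1920:Sun 1924:Fri 1928:Wed 1932:Mon✓ 1936:Sat 1940:Thu 1944:Tue
Monday: 1932 → 1.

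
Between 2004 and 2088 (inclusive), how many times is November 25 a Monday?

12

Track November 25's weekday year by year (advancing +1, or +2 across a Feb 29):
  2004: Thu  2005: Fri (+1)  2006: Sat (+1)  2007: Sun (+1)  2008: Tue (+2)
  2009: Wed (+1)  2010: Thu (+1)  2011: Fri (+1)  2012: Sun (+2)  2013: Mon (+1) ✓
  2014: Tue (+1)  2015: Wed (+1)  2016: Fri (+2)  2017: Sat (+1)  … (57 more years) …
  2075: Mon (+1) ✓  2076: Wed (+2)  2077: Thu (+1)  2078: Fri (+1)  2079: Sat (+1)
  2080: Mon (+2) ✓  2081: Tue (+1)  2082: Wed (+1)  2083: Thu (+1)  2084: Sat (+2)
  2085: Sun (+1)  2086: Mon (+1) ✓  2087: Tue (+1)  2088: Thu (+2)
Monday years: 2013, 2019, 2024, 2030, 2041, 2047, 2052, 2058, 2069, 2075, 2080, 2086 — 12 in total.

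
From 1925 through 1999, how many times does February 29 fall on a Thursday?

3

Leap years in 1925–1999: 18 of them.
Feb 29 weekday advances by 5 (mod 7) from one leap year to the next four years later (or differs when a century non-leap intervenes).
Leap-day weekdays: 1928:Wed 1932:Mon 1936:Sat 1940:Thu✓ 1944:Tue 1948:Sun 1952:Fri 1956:Wed 1960:Mon 1964:Sat 1968:Thu✓ 1972:Tue 1976:Sun 1980:Fri 1984:Wed 1988:Mon 1992:Sat 1996:Thu✓
Thursday: 1940, 1968, 1996 → 3.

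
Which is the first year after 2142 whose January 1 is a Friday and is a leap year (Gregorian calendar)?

Jan 1 advances by 2 weekdays after a leap year and by 1 after a common year.
2142: Jan 1 is Monday.
2143: Tuesday
2144: Wednesday (leap)
2145: Friday
2146: Saturday
2147: Sunday
2148: Monday (leap)
2149: Wednesday
2150: Thursday
2151: Friday
2152: Saturday (leap)
2153: Monday
2154: Tuesday
2155: Wednesday
2156: Thursday (leap)
2157: Saturday
2158: Sunday
2159: Monday
2160: Tuesday (leap)
2161: Thursday
2162: Friday
2163: Saturday
2164: Sunday (leap)
2165: Tuesday
2166: Wednesday
2167: Thursday
2168: Friday (leap)
2168 begins on a Friday and is a leap year.

2168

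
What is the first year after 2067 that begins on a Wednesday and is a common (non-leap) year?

Jan 1 advances by 2 weekdays after a leap year and by 1 after a common year.
2067: Jan 1 is Saturday.
2068: Sunday (leap)
2069: Tuesday
2070: Wednesday
2070 begins on a Wednesday and is a common year.

2070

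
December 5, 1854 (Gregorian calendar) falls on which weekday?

January 1, 1854 is a Sunday.
December 5 is day 339 of the year, i.e. 338 days after Jan 1.
338 mod 7 = 2, so advance 2 weekdays from Sunday: Tuesday.

Tuesday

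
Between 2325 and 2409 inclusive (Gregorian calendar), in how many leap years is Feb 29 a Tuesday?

3

Leap years in 2325–2409: 21 of them.
Feb 29 weekday advances by 5 (mod 7) from one leap year to the next four years later (or differs when a century non-leap intervenes).
Leap-day weekdays: 2328:Wed 2332:Mon 2336:Sat 2340:Thu 2344:Tue✓ 2348:Sun 2352:Fri 2356:Wed 2360:Mon 2364:Sat 2368:Thu 2372:Tue✓ 2376:Sun 2380:Fri 2384:Wed 2388:Mon 2392:Sat 2396:Thu 2400:Tue✓ 2404:Sun 2408:Fri
Tuesday: 2344, 2372, 2400 → 3.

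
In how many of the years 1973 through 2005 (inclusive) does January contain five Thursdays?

15

January has 31 days; it has five Thursdays when Thursday falls among the first (month-length − 28) days — i.e. when January 1 is one of Thursday/Wednesday/Tuesday.
January 1 by year: 1973:Mon 1974:Tue✓ 1975:Wed✓ 1976:Thu✓ 1977:Sat 1978:Sun 1979:Mon 1980:Tue✓ 1981:Thu✓ 1982:Fri 1983:Sat 1984:Sun 1985:Tue✓ 1986:Wed✓ 1987:Thu✓ …(3 more)… 1991:Tue✓ 1992:Wed✓ 1993:Fri 1994:Sat 1995:Sun 1996:Mon 1997:Wed✓ 1998:Thu✓ 1999:Fri 2000:Sat 2001:Mon 2002:Tue✓ 2003:Wed✓ 2004:Thu✓ 2005:Sat
Years with five Thursdays: 1974, 1975, 1976, 1980, 1981, 1985, 1986, 1987, 1991, 1992, 1997, 1998, 2002, 2003, 2004 → 15.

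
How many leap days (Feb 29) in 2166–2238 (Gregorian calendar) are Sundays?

Leap years in 2166–2238: 17 of them.
Feb 29 weekday advances by 5 (mod 7) from one leap year to the next four years later (or differs when a century non-leap intervenes).
Leap-day weekdays: 2168:Mon 2172:Sat 2176:Thu 2180:Tue 2184:Sun✓ 2188:Fri 2192:Wed 2196:Mon 2204:Wed 2208:Mon 2212:Sat 2216:Thu 2220:Tue 2224:Sun✓ 2228:Fri 2232:Wed 2236:Mon
Sunday: 2184, 2224 → 2.

2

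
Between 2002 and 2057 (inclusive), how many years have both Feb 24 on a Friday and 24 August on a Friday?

2

Check each year's weekday for Feb 24 and 24 August:
  2002: Sun/Sat  2003: Mon/Sun  2004: Tue/Tue  2005: Thu/Wed  2006: Fri/Thu  2007: Sat/Fri  2008: Sun/Sun  2009: Tue/Mon  2010: Wed/Tue  2011: Thu/Wed  2012: Fri/Fri ✓  2013: Sun/Sat  2014: Mon/Sun  2015: Tue/Mon  …(28 more)…  2044: Wed/Wed  2045: Fri/Thu  2046: Sat/Fri  2047: Sun/Sat  2048: Mon/Mon  2049: Wed/Tue  2050: Thu/Wed  2051: Fri/Thu  2052: Sat/Sat  2053: Mon/Sun  2054: Tue/Mon  2055: Wed/Tue  2056: Thu/Thu  2057: Sat/Fri
Both conditions hold in: 2012, 2040 — 2.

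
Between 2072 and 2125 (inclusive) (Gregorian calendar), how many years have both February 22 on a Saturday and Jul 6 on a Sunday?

Check each year's weekday for February 22 and Jul 6:
  2072: Mon/Wed  2073: Wed/Thu  2074: Thu/Fri  2075: Fri/Sat  2076: Sat/Mon  2077: Mon/Tue  2078: Tue/Wed  2079: Wed/Thu  2080: Thu/Sat  2081: Sat/Sun ✓  2082: Sun/Mon  2083: Mon/Tue  2084: Tue/Thu  2085: Thu/Fri  …(26 more)…  2112: Mon/Wed  2113: Wed/Thu  2114: Thu/Fri  2115: Fri/Sat  2116: Sat/Mon  2117: Mon/Tue  2118: Tue/Wed  2119: Wed/Thu  2120: Thu/Sat  2121: Sat/Sun ✓  2122: Sun/Mon  2123: Mon/Tue  2124: Tue/Thu  2125: Thu/Fri
Both conditions hold in: 2081, 2087, 2098, 2110, 2121 — 5.

5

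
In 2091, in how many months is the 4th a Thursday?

2

Check the 4th of each month of 2091: Jan 4: Thu, Feb 4: Sun, Mar 4: Sun, Apr 4: Wed, May 4: Fri, Jun 4: Mon, Jul 4: Wed, Aug 4: Sat, Sep 4: Tue, Oct 4: Thu, Nov 4: Sun, Dec 4: Tue.
Thursday occurs in January, October — 2 months.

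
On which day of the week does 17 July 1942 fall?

January 1, 1942 is a Thursday.
July 17 is day 198 of the year, i.e. 197 days after Jan 1.
197 mod 7 = 1, so advance 1 weekday from Thursday: Friday.

Friday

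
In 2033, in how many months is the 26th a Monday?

Check the 26th of each month of 2033: Jan 26: Wed, Feb 26: Sat, Mar 26: Sat, Apr 26: Tue, May 26: Thu, Jun 26: Sun, Jul 26: Tue, Aug 26: Fri, Sep 26: Mon, Oct 26: Wed, Nov 26: Sat, Dec 26: Mon.
Monday occurs in September, December — 2 months.

2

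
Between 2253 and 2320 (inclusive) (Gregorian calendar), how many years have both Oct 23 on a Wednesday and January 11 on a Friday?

Check each year's weekday for Oct 23 and January 11:
  2253: Sun/Tue  2254: Mon/Wed  2255: Tue/Thu  2256: Thu/Fri  2257: Fri/Sun  2258: Sat/Mon  2259: Sun/Tue  2260: Tue/Wed  2261: Wed/Fri ✓  2262: Thu/Sat  2263: Fri/Sun  2264: Sun/Mon  2265: Mon/Wed  2266: Tue/Thu  …(40 more)…  2307: Wed/Fri ✓  2308: Fri/Sat  2309: Sat/Mon  2310: Sun/Tue  2311: Mon/Wed  2312: Wed/Thu  2313: Thu/Sat  2314: Fri/Sun  2315: Sat/Mon  2316: Mon/Tue  2317: Tue/Thu  2318: Wed/Fri ✓  2319: Thu/Sat  2320: Sat/Sun
Both conditions hold in: 2261, 2267, 2278, 2289, 2295, 2301, 2307, 2318 — 8.

8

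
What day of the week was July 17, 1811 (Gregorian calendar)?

Wednesday

January 1, 1811 is a Tuesday.
July 17 is day 198 of the year, i.e. 197 days after Jan 1.
197 mod 7 = 1, so advance 1 weekday from Tuesday: Wednesday.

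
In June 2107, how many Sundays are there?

4

June 2107 has 30 days and begins on Wednesday.
The first Sunday is June 5.
Sundays fall on 5, 12, 19, 26 — that's 4.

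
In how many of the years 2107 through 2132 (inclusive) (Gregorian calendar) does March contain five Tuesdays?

March has 31 days; it has five Tuesdays when Tuesday falls among the first (month-length − 28) days — i.e. when March 1 is one of Tuesday/Monday/Sunday.
March 1 by year: 2107:Tue✓ 2108:Thu 2109:Fri 2110:Sat 2111:Sun✓ 2112:Tue✓ 2113:Wed 2114:Thu 2115:Fri 2116:Sun✓ 2117:Mon✓ 2118:Tue✓ 2119:Wed 2120:Fri 2121:Sat 2122:Sun✓ 2123:Mon✓ 2124:Wed 2125:Thu 2126:Fri 2127:Sat 2128:Mon✓ 2129:Tue✓ 2130:Wed 2131:Thu 2132:Sat
Years with five Tuesdays: 2107, 2111, 2112, 2116, 2117, 2118, 2122, 2123, 2128, 2129 → 10.

10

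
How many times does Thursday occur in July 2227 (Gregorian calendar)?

July 2227 has 31 days and begins on Sunday.
The first Thursday is July 5.
Thursdays fall on 5, 12, 19, 26 — that's 4.

4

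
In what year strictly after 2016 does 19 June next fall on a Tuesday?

From one year to the next, a fixed date's weekday advances by 1, or by 2 when a Feb 29 lies between the two dates.
2016: June 19 is Sunday.
2017: Monday (+1)
2018: Tuesday (+1)
19 June falls on a Tuesday in 2018.

2018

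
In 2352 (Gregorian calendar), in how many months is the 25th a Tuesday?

Check the 25th of each month of 2352: Jan 25: Fri, Feb 25: Mon, Mar 25: Tue, Apr 25: Fri, May 25: Sun, Jun 25: Wed, Jul 25: Fri, Aug 25: Mon, Sep 25: Thu, Oct 25: Sat, Nov 25: Tue, Dec 25: Thu.
Tuesday occurs in March, November — 2 months.

2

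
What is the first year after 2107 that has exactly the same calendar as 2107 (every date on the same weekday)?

2118

Two years share a calendar iff Jan 1 falls on the same weekday and both are leap or both are common. 2107: Jan 1 is Saturday, common year.
2108: Jan 1 Sunday, leap
2109: Jan 1 Tuesday, common
2110: Jan 1 Wednesday, common
2111: Jan 1 Thursday, common
2112: Jan 1 Friday, leap
2113: Jan 1 Sunday, common
2114: Jan 1 Monday, common
2115: Jan 1 Tuesday, common
2116: Jan 1 Wednesday, leap
2117: Jan 1 Friday, common
2118: Jan 1 Saturday, common
2118 matches on both conditions.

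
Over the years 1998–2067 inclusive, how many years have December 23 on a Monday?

9

Track December 23's weekday year by year (advancing +1, or +2 across a Feb 29):
  1998: Wed  1999: Thu (+1)  2000: Sat (+2)  2001: Sun (+1)  2002: Mon (+1) ✓
  2003: Tue (+1)  2004: Thu (+2)  2005: Fri (+1)  2006: Sat (+1)  2007: Sun (+1)
  2008: Tue (+2)  2009: Wed (+1)  2010: Thu (+1)  2011: Fri (+1)  … (42 more years) …
  2054: Wed (+1)  2055: Thu (+1)  2056: Sat (+2)  2057: Sun (+1)  2058: Mon (+1) ✓
  2059: Tue (+1)  2060: Thu (+2)  2061: Fri (+1)  2062: Sat (+1)  2063: Sun (+1)
  2064: Tue (+2)  2065: Wed (+1)  2066: Thu (+1)  2067: Fri (+1)
Monday years: 2002, 2013, 2019, 2024, 2030, 2041, 2047, 2052, 2058 — 9 in total.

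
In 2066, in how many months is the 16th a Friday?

2

Check the 16th of each month of 2066: Jan 16: Sat, Feb 16: Tue, Mar 16: Tue, Apr 16: Fri, May 16: Sun, Jun 16: Wed, Jul 16: Fri, Aug 16: Mon, Sep 16: Thu, Oct 16: Sat, Nov 16: Tue, Dec 16: Thu.
Friday occurs in April, July — 2 months.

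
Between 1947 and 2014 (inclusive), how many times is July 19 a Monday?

10

Track July 19's weekday year by year (advancing +1, or +2 across a Feb 29):
  1947: Sat  1948: Mon (+2) ✓  1949: Tue (+1)  1950: Wed (+1)  1951: Thu (+1)
  1952: Sat (+2)  1953: Sun (+1)  1954: Mon (+1) ✓  1955: Tue (+1)  1956: Thu (+2)
  1957: Fri (+1)  1958: Sat (+1)  1959: Sun (+1)  1960: Tue (+2)  … (40 more years) …
  2001: Thu (+1)  2002: Fri (+1)  2003: Sat (+1)  2004: Mon (+2) ✓  2005: Tue (+1)
  2006: Wed (+1)  2007: Thu (+1)  2008: Sat (+2)  2009: Sun (+1)  2010: Mon (+1) ✓
  2011: Tue (+1)  2012: Thu (+2)  2013: Fri (+1)  2014: Sat (+1)
Monday years: 1948, 1954, 1965, 1971, 1976, 1982, 1993, 1999, 2004, 2010 — 10 in total.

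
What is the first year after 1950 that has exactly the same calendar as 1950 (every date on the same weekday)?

1961

Two years share a calendar iff Jan 1 falls on the same weekday and both are leap or both are common. 1950: Jan 1 is Sunday, common year.
1951: Jan 1 Monday, common
1952: Jan 1 Tuesday, leap
1953: Jan 1 Thursday, common
1954: Jan 1 Friday, common
1955: Jan 1 Saturday, common
1956: Jan 1 Sunday, leap
1957: Jan 1 Tuesday, common
1958: Jan 1 Wednesday, common
1959: Jan 1 Thursday, common
1960: Jan 1 Friday, leap
1961: Jan 1 Sunday, common
1961 matches on both conditions.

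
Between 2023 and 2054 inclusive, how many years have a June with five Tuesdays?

9

June has 30 days; it has five Tuesdays when Tuesday falls among the first (month-length − 28) days — i.e. when June 1 is one of Tuesday/Monday.
June 1 by year: 2023:Thu 2024:Sat 2025:Sun 2026:Mon✓ 2027:Tue✓ 2028:Thu 2029:Fri 2030:Sat 2031:Sun 2032:Tue✓ 2033:Wed 2034:Thu 2035:Fri 2036:Sun 2037:Mon✓ 2038:Tue✓ 2039:Wed 2040:Fri 2041:Sat 2042:Sun 2043:Mon✓ 2044:Wed 2045:Thu 2046:Fri 2047:Sat 2048:Mon✓ 2049:Tue✓ 2050:Wed 2051:Thu 2052:Sat 2053:Sun 2054:Mon✓
Years with five Tuesdays: 2026, 2027, 2032, 2037, 2038, 2043, 2048, 2049, 2054 → 9.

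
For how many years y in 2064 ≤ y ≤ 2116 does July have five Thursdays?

July has 31 days; it has five Thursdays when Thursday falls among the first (month-length − 28) days — i.e. when July 1 is one of Thursday/Wednesday/Tuesday.
July 1 by year: 2064:Tue✓ 2065:Wed✓ 2066:Thu✓ 2067:Fri 2068:Sun 2069:Mon 2070:Tue✓ 2071:Wed✓ 2072:Fri 2073:Sat 2074:Sun 2075:Mon 2076:Wed✓ 2077:Thu✓ 2078:Fri …(23 more)… 2102:Sat 2103:Sun 2104:Tue✓ 2105:Wed✓ 2106:Thu✓ 2107:Fri 2108:Sun 2109:Mon 2110:Tue✓ 2111:Wed✓ 2112:Fri 2113:Sat 2114:Sun 2115:Mon 2116:Wed✓
Years with five Thursdays: 2064, 2065, 2066, 2070, 2071, 2076, 2077, 2081, 2082, 2083, 2087, 2088, 2092, 2093, 2094, 2098, 2099, 2100, 2104, 2105, 2106, 2110, 2111, 2116 → 24.

24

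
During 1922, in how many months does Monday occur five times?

A month of length L has five Mondays iff its first Monday is on day ≤ L−28 (so day 1–3 in a 31-day month, 1–2 in a 30-day month, day 1 in a leap February).
Checking each month of 1922: Jan starts Sun (31d) ✓; Feb starts Wed (28d); Mar starts Wed (31d); Apr starts Sat (30d); May starts Mon (31d) ✓; Jun starts Thu (30d); Jul starts Sat (31d) ✓; Aug starts Tue (31d); Sep starts Fri (30d); Oct starts Sun (31d) ✓; Nov starts Wed (30d); Dec starts Fri (31d).
Five-Monday months: January, May, July, October → 4.

4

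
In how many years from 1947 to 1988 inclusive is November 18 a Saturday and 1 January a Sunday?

4

Check each year's weekday for November 18 and 1 January:
  1947: Tue/Wed  1948: Thu/Thu  1949: Fri/Sat  1950: Sat/Sun ✓  1951: Sun/Mon  1952: Tue/Tue  1953: Wed/Thu  1954: Thu/Fri  1955: Fri/Sat  1956: Sun/Sun  1957: Mon/Tue  1958: Tue/Wed  1959: Wed/Thu  1960: Fri/Fri  …(14 more)…  1975: Tue/Wed  1976: Thu/Thu  1977: Fri/Sat  1978: Sat/Sun ✓  1979: Sun/Mon  1980: Tue/Tue  1981: Wed/Thu  1982: Thu/Fri  1983: Fri/Sat  1984: Sun/Sun  1985: Mon/Tue  1986: Tue/Wed  1987: Wed/Thu  1988: Fri/Fri
Both conditions hold in: 1950, 1961, 1967, 1978 — 4.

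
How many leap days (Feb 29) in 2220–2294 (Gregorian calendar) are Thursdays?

2

Leap years in 2220–2294: 19 of them.
Feb 29 weekday advances by 5 (mod 7) from one leap year to the next four years later (or differs when a century non-leap intervenes).
Leap-day weekdays: 2220:Tue 2224:Sun 2228:Fri 2232:Wed 2236:Mon 2240:Sat 2244:Thu✓ 2248:Tue 2252:Sun 2256:Fri 2260:Wed 2264:Mon 2268:Sat 2272:Thu✓ 2276:Tue 2280:Sun 2284:Fri 2288:Wed 2292:Mon
Thursday: 2244, 2272 → 2.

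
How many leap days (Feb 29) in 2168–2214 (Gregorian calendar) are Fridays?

1

Leap years in 2168–2214: 11 of them.
Feb 29 weekday advances by 5 (mod 7) from one leap year to the next four years later (or differs when a century non-leap intervenes).
Leap-day weekdays: 2168:Mon 2172:Sat 2176:Thu 2180:Tue 2184:Sun 2188:Fri✓ 2192:Wed 2196:Mon 2204:Wed 2208:Mon 2212:Sat
Friday: 2188 → 1.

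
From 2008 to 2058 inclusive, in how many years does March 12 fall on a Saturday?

Track March 12's weekday year by year (advancing +1, or +2 across a Feb 29):
  2008: Wed  2009: Thu (+1)  2010: Fri (+1)  2011: Sat (+1) ✓  2012: Mon (+2)
  2013: Tue (+1)  2014: Wed (+1)  2015: Thu (+1)  2016: Sat (+2) ✓  2017: Sun (+1)
  2018: Mon (+1)  2019: Tue (+1)  2020: Thu (+2)  2021: Fri (+1)  … (23 more years) …
  2045: Sun (+1)  2046: Mon (+1)  2047: Tue (+1)  2048: Thu (+2)  2049: Fri (+1)
  2050: Sat (+1) ✓  2051: Sun (+1)  2052: Tue (+2)  2053: Wed (+1)  2054: Thu (+1)
  2055: Fri (+1)  2056: Sun (+2)  2057: Mon (+1)  2058: Tue (+1)
Saturday years: 2011, 2016, 2022, 2033, 2039, 2044, 2050 — 7 in total.

7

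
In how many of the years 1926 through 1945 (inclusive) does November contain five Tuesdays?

November has 30 days; it has five Tuesdays when Tuesday falls among the first (month-length − 28) days — i.e. when November 1 is one of Tuesday/Monday.
November 1 by year: 1926:Mon✓ 1927:Tue✓ 1928:Thu 1929:Fri 1930:Sat 1931:Sun 1932:Tue✓ 1933:Wed 1934:Thu 1935:Fri 1936:Sun 1937:Mon✓ 1938:Tue✓ 1939:Wed 1940:Fri 1941:Sat 1942:Sun 1943:Mon✓ 1944:Wed 1945:Thu
Years with five Tuesdays: 1926, 1927, 1932, 1937, 1938, 1943 → 6.

6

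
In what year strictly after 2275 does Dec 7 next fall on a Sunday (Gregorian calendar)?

2279

From one year to the next, a fixed date's weekday advances by 1, or by 2 when a Feb 29 lies between the two dates.
2275: December 7 is Tuesday.
2276: Thursday (+2)
2277: Friday (+1)
2278: Saturday (+1)
2279: Sunday (+1)
Dec 7 falls on a Sunday in 2279.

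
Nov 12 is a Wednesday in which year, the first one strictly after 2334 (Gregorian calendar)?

2341

From one year to the next, a fixed date's weekday advances by 1, or by 2 when a Feb 29 lies between the two dates.
2334: November 12 is Monday.
2335: Tuesday (+1)
2336: Thursday (+2)
2337: Friday (+1)
2338: Saturday (+1)
2339: Sunday (+1)
2340: Tuesday (+2)
2341: Wednesday (+1)
Nov 12 falls on a Wednesday in 2341.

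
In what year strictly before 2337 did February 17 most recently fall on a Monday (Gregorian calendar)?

From one year to the next, a fixed date's weekday advances by 1, or by 2 when a Feb 29 lies between the two dates.
2337: February 17 is Wednesday.
2336: Monday (−2)
February 17 falls on a Monday in 2336.

2336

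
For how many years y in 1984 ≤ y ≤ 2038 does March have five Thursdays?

March has 31 days; it has five Thursdays when Thursday falls among the first (month-length − 28) days — i.e. when March 1 is one of Thursday/Wednesday/Tuesday.
March 1 by year: 1984:Thu✓ 1985:Fri 1986:Sat 1987:Sun 1988:Tue✓ 1989:Wed✓ 1990:Thu✓ 1991:Fri 1992:Sun 1993:Mon 1994:Tue✓ 1995:Wed✓ 1996:Fri 1997:Sat 1998:Sun …(25 more)… 2024:Fri 2025:Sat 2026:Sun 2027:Mon 2028:Wed✓ 2029:Thu✓ 2030:Fri 2031:Sat 2032:Mon 2033:Tue✓ 2034:Wed✓ 2035:Thu✓ 2036:Sat 2037:Sun 2038:Mon
Years with five Thursdays: 1984, 1988, 1989, 1990, 1994, 1995, 2000, 2001, 2005, 2006, 2007, 2011, 2012, 2016, 2017, 2018, 2022, 2023, 2028, 2029, 2033, 2034, 2035 → 23.

23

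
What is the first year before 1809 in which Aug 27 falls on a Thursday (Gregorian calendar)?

1807

From one year to the next, a fixed date's weekday advances by 1, or by 2 when a Feb 29 lies between the two dates.
1809: August 27 is Sunday.
1808: Saturday (−1)
1807: Thursday (−2)
Aug 27 falls on a Thursday in 1807.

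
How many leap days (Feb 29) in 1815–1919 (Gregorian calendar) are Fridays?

Leap years in 1815–1919: 25 of them.
Feb 29 weekday advances by 5 (mod 7) from one leap year to the next four years later (or differs when a century non-leap intervenes).
Leap-day weekdays: 1816:Thu 1820:Tue 1824:Sun 1828:Fri✓ 1832:Wed 1836:Mon 1840:Sat 1844:Thu 1848:Tue 1852:Sun 1856:Fri✓ 1860:Wed 1864:Mon 1868:Sat 1872:Thu 1876:Tue 1880:Sun 1884:Fri✓ 1888:Wed 1892:Mon 1896:Sat 1904:Mon 1908:Sat 1912:Thu 1916:Tue
Friday: 1828, 1856, 1884 → 3.

3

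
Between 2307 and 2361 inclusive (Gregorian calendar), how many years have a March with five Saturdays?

23

March has 31 days; it has five Saturdays when Saturday falls among the first (month-length − 28) days — i.e. when March 1 is one of Saturday/Friday/Thursday.
March 1 by year: 2307:Fri✓ 2308:Sun 2309:Mon 2310:Tue 2311:Wed 2312:Fri✓ 2313:Sat✓ 2314:Sun 2315:Mon 2316:Wed 2317:Thu✓ 2318:Fri✓ 2319:Sat✓ 2320:Mon 2321:Tue …(25 more)… 2347:Sat✓ 2348:Mon 2349:Tue 2350:Wed 2351:Thu✓ 2352:Sat✓ 2353:Sun 2354:Mon 2355:Tue 2356:Thu✓ 2357:Fri✓ 2358:Sat✓ 2359:Sun 2360:Tue 2361:Wed
Years with five Saturdays: 2307, 2312, 2313, 2317, 2318, 2319, 2323, 2324, 2328, 2329, 2330, 2334, 2335, 2340, 2341, 2345, 2346, 2347, 2351, 2352, 2356, 2357, 2358 → 23.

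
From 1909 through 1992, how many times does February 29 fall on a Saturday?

3

Leap years in 1909–1992: 21 of them.
Feb 29 weekday advances by 5 (mod 7) from one leap year to the next four years later (or differs when a century non-leap intervenes).
Leap-day weekdays: 1912:Thu 1916:Tue 1920:Sun 1924:Fri 1928:Wed 1932:Mon 1936:Sat✓ 1940:Thu 1944:Tue 1948:Sun 1952:Fri 1956:Wed 1960:Mon 1964:Sat✓ 1968:Thu 1972:Tue 1976:Sun 1980:Fri 1984:Wed 1988:Mon 1992:Sat✓
Saturday: 1936, 1964, 1992 → 3.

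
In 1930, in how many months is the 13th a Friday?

Check the 13th of each month of 1930: Jan 13: Mon, Feb 13: Thu, Mar 13: Thu, Apr 13: Sun, May 13: Tue, Jun 13: Fri, Jul 13: Sun, Aug 13: Wed, Sep 13: Sat, Oct 13: Mon, Nov 13: Thu, Dec 13: Sat.
Friday occurs in June — 1 month.

1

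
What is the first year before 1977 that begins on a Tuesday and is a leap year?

Jan 1 advances by 2 weekdays after a leap year and by 1 after a common year.
1977: Jan 1 is Saturday.
1976: Thursday (leap)
1975: Wednesday
1974: Tuesday
1973: Monday
1972: Saturday (leap)
1971: Friday
1970: Thursday
1969: Wednesday
1968: Monday (leap)
1967: Sunday
1966: Saturday
1965: Friday
1964: Wednesday (leap)
1963: Tuesday
1962: Monday
1961: Sunday
1960: Friday (leap)
1959: Thursday
1958: Wednesday
1957: Tuesday
1956: Sunday (leap)
1955: Saturday
1954: Friday
1953: Thursday
1952: Tuesday (leap)
1952 begins on a Tuesday and is a leap year.

1952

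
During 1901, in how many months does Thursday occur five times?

4

A month of length L has five Thursdays iff its first Thursday is on day ≤ L−28 (so day 1–3 in a 31-day month, 1–2 in a 30-day month, day 1 in a leap February).
Checking each month of 1901: Jan starts Tue (31d) ✓; Feb starts Fri (28d); Mar starts Fri (31d); Apr starts Mon (30d); May starts Wed (31d) ✓; Jun starts Sat (30d); Jul starts Mon (31d); Aug starts Thu (31d) ✓; Sep starts Sun (30d); Oct starts Tue (31d) ✓; Nov starts Fri (30d); Dec starts Sun (31d).
Five-Thursday months: January, May, August, October → 4.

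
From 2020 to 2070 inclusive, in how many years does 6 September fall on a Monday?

Track 6 September's weekday year by year (advancing +1, or +2 across a Feb 29):
  2020: Sun  2021: Mon (+1) ✓  2022: Tue (+1)  2023: Wed (+1)  2024: Fri (+2)
  2025: Sat (+1)  2026: Sun (+1)  2027: Mon (+1) ✓  2028: Wed (+2)  2029: Thu (+1)
  2030: Fri (+1)  2031: Sat (+1)  2032: Mon (+2) ✓  2033: Tue (+1)  … (23 more years) …
  2057: Thu (+1)  2058: Fri (+1)  2059: Sat (+1)  2060: Mon (+2) ✓  2061: Tue (+1)
  2062: Wed (+1)  2063: Thu (+1)  2064: Sat (+2)  2065: Sun (+1)  2066: Mon (+1) ✓
  2067: Tue (+1)  2068: Thu (+2)  2069: Fri (+1)  2070: Sat (+1)
Monday years: 2021, 2027, 2032, 2038, 2049, 2055, 2060, 2066 — 8 in total.

8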